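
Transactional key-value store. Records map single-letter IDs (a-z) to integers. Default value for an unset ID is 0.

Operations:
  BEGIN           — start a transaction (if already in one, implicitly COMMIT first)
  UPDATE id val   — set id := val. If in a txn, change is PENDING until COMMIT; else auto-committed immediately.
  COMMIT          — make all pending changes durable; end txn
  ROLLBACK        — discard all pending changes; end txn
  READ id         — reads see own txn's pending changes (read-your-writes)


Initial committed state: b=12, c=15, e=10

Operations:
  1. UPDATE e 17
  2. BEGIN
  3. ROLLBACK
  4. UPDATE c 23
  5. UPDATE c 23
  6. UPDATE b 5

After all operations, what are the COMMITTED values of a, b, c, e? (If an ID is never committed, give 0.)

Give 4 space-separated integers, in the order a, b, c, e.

Answer: 0 5 23 17

Derivation:
Initial committed: {b=12, c=15, e=10}
Op 1: UPDATE e=17 (auto-commit; committed e=17)
Op 2: BEGIN: in_txn=True, pending={}
Op 3: ROLLBACK: discarded pending []; in_txn=False
Op 4: UPDATE c=23 (auto-commit; committed c=23)
Op 5: UPDATE c=23 (auto-commit; committed c=23)
Op 6: UPDATE b=5 (auto-commit; committed b=5)
Final committed: {b=5, c=23, e=17}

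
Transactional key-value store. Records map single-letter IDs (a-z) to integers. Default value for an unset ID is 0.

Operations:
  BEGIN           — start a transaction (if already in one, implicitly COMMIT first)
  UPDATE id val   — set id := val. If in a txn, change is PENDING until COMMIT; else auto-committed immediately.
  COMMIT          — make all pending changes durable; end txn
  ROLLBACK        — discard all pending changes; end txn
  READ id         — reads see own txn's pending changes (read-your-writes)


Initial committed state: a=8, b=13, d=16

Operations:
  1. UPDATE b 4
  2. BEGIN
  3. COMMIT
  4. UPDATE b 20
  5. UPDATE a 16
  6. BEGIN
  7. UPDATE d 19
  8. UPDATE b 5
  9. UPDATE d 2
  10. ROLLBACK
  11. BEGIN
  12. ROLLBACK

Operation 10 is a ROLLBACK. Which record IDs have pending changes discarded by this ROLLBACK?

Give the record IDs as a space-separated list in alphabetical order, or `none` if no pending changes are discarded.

Initial committed: {a=8, b=13, d=16}
Op 1: UPDATE b=4 (auto-commit; committed b=4)
Op 2: BEGIN: in_txn=True, pending={}
Op 3: COMMIT: merged [] into committed; committed now {a=8, b=4, d=16}
Op 4: UPDATE b=20 (auto-commit; committed b=20)
Op 5: UPDATE a=16 (auto-commit; committed a=16)
Op 6: BEGIN: in_txn=True, pending={}
Op 7: UPDATE d=19 (pending; pending now {d=19})
Op 8: UPDATE b=5 (pending; pending now {b=5, d=19})
Op 9: UPDATE d=2 (pending; pending now {b=5, d=2})
Op 10: ROLLBACK: discarded pending ['b', 'd']; in_txn=False
Op 11: BEGIN: in_txn=True, pending={}
Op 12: ROLLBACK: discarded pending []; in_txn=False
ROLLBACK at op 10 discards: ['b', 'd']

Answer: b d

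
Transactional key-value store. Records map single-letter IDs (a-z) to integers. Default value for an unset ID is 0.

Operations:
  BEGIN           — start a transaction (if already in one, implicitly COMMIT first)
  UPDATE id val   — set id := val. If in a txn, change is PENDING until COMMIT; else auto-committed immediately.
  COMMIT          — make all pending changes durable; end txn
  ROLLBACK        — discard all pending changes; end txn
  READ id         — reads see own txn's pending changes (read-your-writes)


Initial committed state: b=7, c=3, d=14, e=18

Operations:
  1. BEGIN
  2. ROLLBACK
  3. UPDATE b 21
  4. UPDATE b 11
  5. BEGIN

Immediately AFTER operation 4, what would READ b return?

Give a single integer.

Initial committed: {b=7, c=3, d=14, e=18}
Op 1: BEGIN: in_txn=True, pending={}
Op 2: ROLLBACK: discarded pending []; in_txn=False
Op 3: UPDATE b=21 (auto-commit; committed b=21)
Op 4: UPDATE b=11 (auto-commit; committed b=11)
After op 4: visible(b) = 11 (pending={}, committed={b=11, c=3, d=14, e=18})

Answer: 11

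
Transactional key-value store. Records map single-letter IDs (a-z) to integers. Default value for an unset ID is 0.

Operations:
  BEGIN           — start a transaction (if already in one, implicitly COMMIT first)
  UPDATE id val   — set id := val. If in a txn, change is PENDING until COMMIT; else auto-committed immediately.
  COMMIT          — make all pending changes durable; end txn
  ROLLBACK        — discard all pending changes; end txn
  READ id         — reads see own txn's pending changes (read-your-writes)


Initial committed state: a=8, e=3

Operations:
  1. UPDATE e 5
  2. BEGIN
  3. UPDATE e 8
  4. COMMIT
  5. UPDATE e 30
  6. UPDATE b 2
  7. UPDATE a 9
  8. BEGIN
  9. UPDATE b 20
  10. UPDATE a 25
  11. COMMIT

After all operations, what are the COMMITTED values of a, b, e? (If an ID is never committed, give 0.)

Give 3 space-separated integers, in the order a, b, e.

Answer: 25 20 30

Derivation:
Initial committed: {a=8, e=3}
Op 1: UPDATE e=5 (auto-commit; committed e=5)
Op 2: BEGIN: in_txn=True, pending={}
Op 3: UPDATE e=8 (pending; pending now {e=8})
Op 4: COMMIT: merged ['e'] into committed; committed now {a=8, e=8}
Op 5: UPDATE e=30 (auto-commit; committed e=30)
Op 6: UPDATE b=2 (auto-commit; committed b=2)
Op 7: UPDATE a=9 (auto-commit; committed a=9)
Op 8: BEGIN: in_txn=True, pending={}
Op 9: UPDATE b=20 (pending; pending now {b=20})
Op 10: UPDATE a=25 (pending; pending now {a=25, b=20})
Op 11: COMMIT: merged ['a', 'b'] into committed; committed now {a=25, b=20, e=30}
Final committed: {a=25, b=20, e=30}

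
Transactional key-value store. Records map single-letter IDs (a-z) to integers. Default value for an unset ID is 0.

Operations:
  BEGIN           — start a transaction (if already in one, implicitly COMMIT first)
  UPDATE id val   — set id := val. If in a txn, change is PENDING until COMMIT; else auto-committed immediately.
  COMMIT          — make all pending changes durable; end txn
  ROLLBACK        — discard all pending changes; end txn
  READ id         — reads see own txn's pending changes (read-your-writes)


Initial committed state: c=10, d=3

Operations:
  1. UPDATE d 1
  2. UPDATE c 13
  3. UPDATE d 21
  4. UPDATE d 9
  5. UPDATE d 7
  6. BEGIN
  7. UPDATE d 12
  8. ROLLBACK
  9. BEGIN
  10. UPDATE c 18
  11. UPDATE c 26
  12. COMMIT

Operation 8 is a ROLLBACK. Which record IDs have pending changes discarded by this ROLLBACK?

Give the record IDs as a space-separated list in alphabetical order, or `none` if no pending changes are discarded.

Answer: d

Derivation:
Initial committed: {c=10, d=3}
Op 1: UPDATE d=1 (auto-commit; committed d=1)
Op 2: UPDATE c=13 (auto-commit; committed c=13)
Op 3: UPDATE d=21 (auto-commit; committed d=21)
Op 4: UPDATE d=9 (auto-commit; committed d=9)
Op 5: UPDATE d=7 (auto-commit; committed d=7)
Op 6: BEGIN: in_txn=True, pending={}
Op 7: UPDATE d=12 (pending; pending now {d=12})
Op 8: ROLLBACK: discarded pending ['d']; in_txn=False
Op 9: BEGIN: in_txn=True, pending={}
Op 10: UPDATE c=18 (pending; pending now {c=18})
Op 11: UPDATE c=26 (pending; pending now {c=26})
Op 12: COMMIT: merged ['c'] into committed; committed now {c=26, d=7}
ROLLBACK at op 8 discards: ['d']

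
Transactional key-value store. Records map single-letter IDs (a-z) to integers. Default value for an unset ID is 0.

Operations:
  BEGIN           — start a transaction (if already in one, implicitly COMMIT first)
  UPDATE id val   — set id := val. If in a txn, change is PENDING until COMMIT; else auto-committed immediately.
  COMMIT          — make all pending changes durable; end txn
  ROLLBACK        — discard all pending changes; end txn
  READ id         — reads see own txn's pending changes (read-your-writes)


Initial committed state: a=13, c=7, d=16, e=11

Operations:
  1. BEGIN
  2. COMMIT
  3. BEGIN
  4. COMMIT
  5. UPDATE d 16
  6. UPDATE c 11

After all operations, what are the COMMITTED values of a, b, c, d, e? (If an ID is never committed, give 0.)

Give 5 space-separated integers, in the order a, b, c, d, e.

Answer: 13 0 11 16 11

Derivation:
Initial committed: {a=13, c=7, d=16, e=11}
Op 1: BEGIN: in_txn=True, pending={}
Op 2: COMMIT: merged [] into committed; committed now {a=13, c=7, d=16, e=11}
Op 3: BEGIN: in_txn=True, pending={}
Op 4: COMMIT: merged [] into committed; committed now {a=13, c=7, d=16, e=11}
Op 5: UPDATE d=16 (auto-commit; committed d=16)
Op 6: UPDATE c=11 (auto-commit; committed c=11)
Final committed: {a=13, c=11, d=16, e=11}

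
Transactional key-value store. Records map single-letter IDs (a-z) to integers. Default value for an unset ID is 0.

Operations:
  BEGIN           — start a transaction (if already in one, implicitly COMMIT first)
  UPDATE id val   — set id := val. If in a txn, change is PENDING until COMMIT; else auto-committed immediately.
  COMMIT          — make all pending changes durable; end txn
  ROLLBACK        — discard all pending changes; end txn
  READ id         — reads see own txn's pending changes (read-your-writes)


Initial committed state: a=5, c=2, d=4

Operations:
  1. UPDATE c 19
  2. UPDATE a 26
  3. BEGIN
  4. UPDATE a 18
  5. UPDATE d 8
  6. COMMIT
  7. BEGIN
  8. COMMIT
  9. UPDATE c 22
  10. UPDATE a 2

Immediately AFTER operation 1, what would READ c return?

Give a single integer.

Initial committed: {a=5, c=2, d=4}
Op 1: UPDATE c=19 (auto-commit; committed c=19)
After op 1: visible(c) = 19 (pending={}, committed={a=5, c=19, d=4})

Answer: 19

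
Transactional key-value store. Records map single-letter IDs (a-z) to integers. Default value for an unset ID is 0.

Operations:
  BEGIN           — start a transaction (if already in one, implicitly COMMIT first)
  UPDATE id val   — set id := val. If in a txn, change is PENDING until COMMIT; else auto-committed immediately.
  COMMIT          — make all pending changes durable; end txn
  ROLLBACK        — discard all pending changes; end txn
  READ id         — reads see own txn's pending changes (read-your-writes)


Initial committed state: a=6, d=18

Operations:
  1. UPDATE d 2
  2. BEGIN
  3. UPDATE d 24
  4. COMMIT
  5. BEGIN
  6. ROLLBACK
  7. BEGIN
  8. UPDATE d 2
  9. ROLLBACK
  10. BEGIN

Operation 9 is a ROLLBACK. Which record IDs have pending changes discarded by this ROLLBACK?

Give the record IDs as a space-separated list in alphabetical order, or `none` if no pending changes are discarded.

Answer: d

Derivation:
Initial committed: {a=6, d=18}
Op 1: UPDATE d=2 (auto-commit; committed d=2)
Op 2: BEGIN: in_txn=True, pending={}
Op 3: UPDATE d=24 (pending; pending now {d=24})
Op 4: COMMIT: merged ['d'] into committed; committed now {a=6, d=24}
Op 5: BEGIN: in_txn=True, pending={}
Op 6: ROLLBACK: discarded pending []; in_txn=False
Op 7: BEGIN: in_txn=True, pending={}
Op 8: UPDATE d=2 (pending; pending now {d=2})
Op 9: ROLLBACK: discarded pending ['d']; in_txn=False
Op 10: BEGIN: in_txn=True, pending={}
ROLLBACK at op 9 discards: ['d']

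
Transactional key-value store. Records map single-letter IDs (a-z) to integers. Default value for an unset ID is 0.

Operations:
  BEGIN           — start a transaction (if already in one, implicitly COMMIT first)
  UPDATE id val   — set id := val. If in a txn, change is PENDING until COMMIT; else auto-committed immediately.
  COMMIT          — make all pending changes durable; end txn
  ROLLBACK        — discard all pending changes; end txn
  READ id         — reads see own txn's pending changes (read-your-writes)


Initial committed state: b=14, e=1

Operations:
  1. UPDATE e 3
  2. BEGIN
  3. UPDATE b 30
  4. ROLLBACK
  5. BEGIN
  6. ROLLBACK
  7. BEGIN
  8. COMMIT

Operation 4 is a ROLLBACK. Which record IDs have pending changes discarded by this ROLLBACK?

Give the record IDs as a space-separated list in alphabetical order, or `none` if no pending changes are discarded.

Answer: b

Derivation:
Initial committed: {b=14, e=1}
Op 1: UPDATE e=3 (auto-commit; committed e=3)
Op 2: BEGIN: in_txn=True, pending={}
Op 3: UPDATE b=30 (pending; pending now {b=30})
Op 4: ROLLBACK: discarded pending ['b']; in_txn=False
Op 5: BEGIN: in_txn=True, pending={}
Op 6: ROLLBACK: discarded pending []; in_txn=False
Op 7: BEGIN: in_txn=True, pending={}
Op 8: COMMIT: merged [] into committed; committed now {b=14, e=3}
ROLLBACK at op 4 discards: ['b']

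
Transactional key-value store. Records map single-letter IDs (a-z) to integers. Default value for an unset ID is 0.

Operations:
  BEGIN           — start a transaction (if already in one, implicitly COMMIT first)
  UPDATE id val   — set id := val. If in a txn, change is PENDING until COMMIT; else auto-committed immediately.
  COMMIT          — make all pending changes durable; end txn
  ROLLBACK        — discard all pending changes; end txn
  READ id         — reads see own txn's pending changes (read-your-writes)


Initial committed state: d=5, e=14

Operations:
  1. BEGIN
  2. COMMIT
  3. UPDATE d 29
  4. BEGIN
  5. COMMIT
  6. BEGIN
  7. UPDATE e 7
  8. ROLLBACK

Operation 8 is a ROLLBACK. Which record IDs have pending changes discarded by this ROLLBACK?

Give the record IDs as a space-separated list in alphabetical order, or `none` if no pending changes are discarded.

Initial committed: {d=5, e=14}
Op 1: BEGIN: in_txn=True, pending={}
Op 2: COMMIT: merged [] into committed; committed now {d=5, e=14}
Op 3: UPDATE d=29 (auto-commit; committed d=29)
Op 4: BEGIN: in_txn=True, pending={}
Op 5: COMMIT: merged [] into committed; committed now {d=29, e=14}
Op 6: BEGIN: in_txn=True, pending={}
Op 7: UPDATE e=7 (pending; pending now {e=7})
Op 8: ROLLBACK: discarded pending ['e']; in_txn=False
ROLLBACK at op 8 discards: ['e']

Answer: e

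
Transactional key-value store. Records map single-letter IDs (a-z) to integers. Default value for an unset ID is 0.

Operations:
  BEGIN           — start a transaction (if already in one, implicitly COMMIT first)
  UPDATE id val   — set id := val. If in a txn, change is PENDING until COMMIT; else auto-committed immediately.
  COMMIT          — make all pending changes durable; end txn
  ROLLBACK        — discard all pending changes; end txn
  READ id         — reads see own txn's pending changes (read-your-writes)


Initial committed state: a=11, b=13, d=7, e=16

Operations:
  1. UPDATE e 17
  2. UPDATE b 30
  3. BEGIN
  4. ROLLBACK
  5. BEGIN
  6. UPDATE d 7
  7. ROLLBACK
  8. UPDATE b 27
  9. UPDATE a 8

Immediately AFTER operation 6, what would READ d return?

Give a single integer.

Initial committed: {a=11, b=13, d=7, e=16}
Op 1: UPDATE e=17 (auto-commit; committed e=17)
Op 2: UPDATE b=30 (auto-commit; committed b=30)
Op 3: BEGIN: in_txn=True, pending={}
Op 4: ROLLBACK: discarded pending []; in_txn=False
Op 5: BEGIN: in_txn=True, pending={}
Op 6: UPDATE d=7 (pending; pending now {d=7})
After op 6: visible(d) = 7 (pending={d=7}, committed={a=11, b=30, d=7, e=17})

Answer: 7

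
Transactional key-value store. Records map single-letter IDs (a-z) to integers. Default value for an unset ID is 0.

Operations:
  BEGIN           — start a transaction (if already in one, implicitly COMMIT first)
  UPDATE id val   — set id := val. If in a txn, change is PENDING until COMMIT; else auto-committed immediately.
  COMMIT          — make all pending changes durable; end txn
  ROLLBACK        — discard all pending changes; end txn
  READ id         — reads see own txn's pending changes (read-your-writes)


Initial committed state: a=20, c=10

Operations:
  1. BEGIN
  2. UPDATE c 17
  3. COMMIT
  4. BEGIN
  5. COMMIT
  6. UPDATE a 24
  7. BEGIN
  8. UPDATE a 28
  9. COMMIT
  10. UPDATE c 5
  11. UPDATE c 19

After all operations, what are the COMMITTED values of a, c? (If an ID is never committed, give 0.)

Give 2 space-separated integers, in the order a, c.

Answer: 28 19

Derivation:
Initial committed: {a=20, c=10}
Op 1: BEGIN: in_txn=True, pending={}
Op 2: UPDATE c=17 (pending; pending now {c=17})
Op 3: COMMIT: merged ['c'] into committed; committed now {a=20, c=17}
Op 4: BEGIN: in_txn=True, pending={}
Op 5: COMMIT: merged [] into committed; committed now {a=20, c=17}
Op 6: UPDATE a=24 (auto-commit; committed a=24)
Op 7: BEGIN: in_txn=True, pending={}
Op 8: UPDATE a=28 (pending; pending now {a=28})
Op 9: COMMIT: merged ['a'] into committed; committed now {a=28, c=17}
Op 10: UPDATE c=5 (auto-commit; committed c=5)
Op 11: UPDATE c=19 (auto-commit; committed c=19)
Final committed: {a=28, c=19}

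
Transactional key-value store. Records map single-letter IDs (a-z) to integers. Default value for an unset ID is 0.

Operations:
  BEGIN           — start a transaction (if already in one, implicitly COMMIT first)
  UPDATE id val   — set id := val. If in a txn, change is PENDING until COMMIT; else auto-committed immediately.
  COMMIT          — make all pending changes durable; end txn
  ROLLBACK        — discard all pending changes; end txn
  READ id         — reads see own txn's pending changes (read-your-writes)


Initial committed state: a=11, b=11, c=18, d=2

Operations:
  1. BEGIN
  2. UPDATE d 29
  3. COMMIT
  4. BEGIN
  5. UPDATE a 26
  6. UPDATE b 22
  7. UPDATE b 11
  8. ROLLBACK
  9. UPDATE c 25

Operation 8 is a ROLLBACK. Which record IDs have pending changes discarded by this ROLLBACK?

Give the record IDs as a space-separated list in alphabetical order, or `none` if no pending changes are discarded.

Answer: a b

Derivation:
Initial committed: {a=11, b=11, c=18, d=2}
Op 1: BEGIN: in_txn=True, pending={}
Op 2: UPDATE d=29 (pending; pending now {d=29})
Op 3: COMMIT: merged ['d'] into committed; committed now {a=11, b=11, c=18, d=29}
Op 4: BEGIN: in_txn=True, pending={}
Op 5: UPDATE a=26 (pending; pending now {a=26})
Op 6: UPDATE b=22 (pending; pending now {a=26, b=22})
Op 7: UPDATE b=11 (pending; pending now {a=26, b=11})
Op 8: ROLLBACK: discarded pending ['a', 'b']; in_txn=False
Op 9: UPDATE c=25 (auto-commit; committed c=25)
ROLLBACK at op 8 discards: ['a', 'b']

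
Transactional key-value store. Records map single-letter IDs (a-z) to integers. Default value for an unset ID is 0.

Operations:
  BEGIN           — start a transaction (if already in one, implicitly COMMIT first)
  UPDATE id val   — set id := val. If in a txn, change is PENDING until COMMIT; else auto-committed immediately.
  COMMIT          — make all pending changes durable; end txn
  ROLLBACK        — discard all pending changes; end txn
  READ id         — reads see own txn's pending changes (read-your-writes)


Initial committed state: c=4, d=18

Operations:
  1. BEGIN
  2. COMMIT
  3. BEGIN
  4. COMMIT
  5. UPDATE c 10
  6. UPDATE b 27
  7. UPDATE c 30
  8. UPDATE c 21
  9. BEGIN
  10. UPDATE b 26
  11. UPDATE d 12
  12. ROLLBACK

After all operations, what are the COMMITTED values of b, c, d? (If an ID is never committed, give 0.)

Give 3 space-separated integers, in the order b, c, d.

Initial committed: {c=4, d=18}
Op 1: BEGIN: in_txn=True, pending={}
Op 2: COMMIT: merged [] into committed; committed now {c=4, d=18}
Op 3: BEGIN: in_txn=True, pending={}
Op 4: COMMIT: merged [] into committed; committed now {c=4, d=18}
Op 5: UPDATE c=10 (auto-commit; committed c=10)
Op 6: UPDATE b=27 (auto-commit; committed b=27)
Op 7: UPDATE c=30 (auto-commit; committed c=30)
Op 8: UPDATE c=21 (auto-commit; committed c=21)
Op 9: BEGIN: in_txn=True, pending={}
Op 10: UPDATE b=26 (pending; pending now {b=26})
Op 11: UPDATE d=12 (pending; pending now {b=26, d=12})
Op 12: ROLLBACK: discarded pending ['b', 'd']; in_txn=False
Final committed: {b=27, c=21, d=18}

Answer: 27 21 18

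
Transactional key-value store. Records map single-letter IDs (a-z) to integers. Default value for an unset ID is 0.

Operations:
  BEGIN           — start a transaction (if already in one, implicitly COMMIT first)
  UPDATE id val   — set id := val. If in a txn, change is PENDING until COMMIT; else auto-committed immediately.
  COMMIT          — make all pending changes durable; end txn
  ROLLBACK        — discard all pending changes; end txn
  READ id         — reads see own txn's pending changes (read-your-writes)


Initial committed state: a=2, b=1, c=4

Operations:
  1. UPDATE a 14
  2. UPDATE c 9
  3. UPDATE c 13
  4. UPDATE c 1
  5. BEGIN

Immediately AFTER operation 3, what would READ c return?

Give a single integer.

Initial committed: {a=2, b=1, c=4}
Op 1: UPDATE a=14 (auto-commit; committed a=14)
Op 2: UPDATE c=9 (auto-commit; committed c=9)
Op 3: UPDATE c=13 (auto-commit; committed c=13)
After op 3: visible(c) = 13 (pending={}, committed={a=14, b=1, c=13})

Answer: 13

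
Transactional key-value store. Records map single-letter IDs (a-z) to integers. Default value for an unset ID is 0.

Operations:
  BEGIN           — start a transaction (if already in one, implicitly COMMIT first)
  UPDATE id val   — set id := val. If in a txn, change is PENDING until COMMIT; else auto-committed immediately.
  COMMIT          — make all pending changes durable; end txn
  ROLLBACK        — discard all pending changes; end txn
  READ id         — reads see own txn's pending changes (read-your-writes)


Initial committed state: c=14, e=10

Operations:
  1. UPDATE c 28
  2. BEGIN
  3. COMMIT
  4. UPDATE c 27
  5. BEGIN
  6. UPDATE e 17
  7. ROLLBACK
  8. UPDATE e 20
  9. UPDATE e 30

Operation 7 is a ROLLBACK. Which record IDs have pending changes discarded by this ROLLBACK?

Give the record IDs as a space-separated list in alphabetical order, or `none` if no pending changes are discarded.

Initial committed: {c=14, e=10}
Op 1: UPDATE c=28 (auto-commit; committed c=28)
Op 2: BEGIN: in_txn=True, pending={}
Op 3: COMMIT: merged [] into committed; committed now {c=28, e=10}
Op 4: UPDATE c=27 (auto-commit; committed c=27)
Op 5: BEGIN: in_txn=True, pending={}
Op 6: UPDATE e=17 (pending; pending now {e=17})
Op 7: ROLLBACK: discarded pending ['e']; in_txn=False
Op 8: UPDATE e=20 (auto-commit; committed e=20)
Op 9: UPDATE e=30 (auto-commit; committed e=30)
ROLLBACK at op 7 discards: ['e']

Answer: e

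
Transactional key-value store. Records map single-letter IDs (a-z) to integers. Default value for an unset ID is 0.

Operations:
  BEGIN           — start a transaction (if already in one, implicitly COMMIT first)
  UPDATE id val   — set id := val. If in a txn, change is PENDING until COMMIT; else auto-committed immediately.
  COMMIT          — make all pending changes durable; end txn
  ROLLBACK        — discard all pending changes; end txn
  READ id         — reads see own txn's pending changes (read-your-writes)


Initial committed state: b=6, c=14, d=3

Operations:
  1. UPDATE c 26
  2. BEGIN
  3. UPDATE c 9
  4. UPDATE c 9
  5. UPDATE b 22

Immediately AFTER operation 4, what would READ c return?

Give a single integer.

Initial committed: {b=6, c=14, d=3}
Op 1: UPDATE c=26 (auto-commit; committed c=26)
Op 2: BEGIN: in_txn=True, pending={}
Op 3: UPDATE c=9 (pending; pending now {c=9})
Op 4: UPDATE c=9 (pending; pending now {c=9})
After op 4: visible(c) = 9 (pending={c=9}, committed={b=6, c=26, d=3})

Answer: 9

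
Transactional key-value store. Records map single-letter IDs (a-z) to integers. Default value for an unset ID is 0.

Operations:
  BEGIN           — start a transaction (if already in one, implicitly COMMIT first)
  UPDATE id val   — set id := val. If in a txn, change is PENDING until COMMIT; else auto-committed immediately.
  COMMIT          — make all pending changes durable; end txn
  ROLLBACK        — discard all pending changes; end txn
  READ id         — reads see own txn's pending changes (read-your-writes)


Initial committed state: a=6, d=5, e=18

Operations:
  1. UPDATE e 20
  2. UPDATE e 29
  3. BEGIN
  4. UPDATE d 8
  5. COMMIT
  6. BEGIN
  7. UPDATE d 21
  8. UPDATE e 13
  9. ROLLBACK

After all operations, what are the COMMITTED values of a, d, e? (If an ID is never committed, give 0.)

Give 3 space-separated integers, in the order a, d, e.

Answer: 6 8 29

Derivation:
Initial committed: {a=6, d=5, e=18}
Op 1: UPDATE e=20 (auto-commit; committed e=20)
Op 2: UPDATE e=29 (auto-commit; committed e=29)
Op 3: BEGIN: in_txn=True, pending={}
Op 4: UPDATE d=8 (pending; pending now {d=8})
Op 5: COMMIT: merged ['d'] into committed; committed now {a=6, d=8, e=29}
Op 6: BEGIN: in_txn=True, pending={}
Op 7: UPDATE d=21 (pending; pending now {d=21})
Op 8: UPDATE e=13 (pending; pending now {d=21, e=13})
Op 9: ROLLBACK: discarded pending ['d', 'e']; in_txn=False
Final committed: {a=6, d=8, e=29}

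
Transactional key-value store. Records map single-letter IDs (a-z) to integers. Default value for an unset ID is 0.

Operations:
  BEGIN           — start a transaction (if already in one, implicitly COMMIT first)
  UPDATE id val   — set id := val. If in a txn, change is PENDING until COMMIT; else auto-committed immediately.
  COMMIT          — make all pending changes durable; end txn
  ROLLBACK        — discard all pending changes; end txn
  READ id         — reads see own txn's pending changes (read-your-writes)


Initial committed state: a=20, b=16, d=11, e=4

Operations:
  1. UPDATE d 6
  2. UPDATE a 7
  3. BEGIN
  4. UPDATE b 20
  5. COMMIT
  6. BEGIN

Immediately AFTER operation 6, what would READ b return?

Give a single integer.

Answer: 20

Derivation:
Initial committed: {a=20, b=16, d=11, e=4}
Op 1: UPDATE d=6 (auto-commit; committed d=6)
Op 2: UPDATE a=7 (auto-commit; committed a=7)
Op 3: BEGIN: in_txn=True, pending={}
Op 4: UPDATE b=20 (pending; pending now {b=20})
Op 5: COMMIT: merged ['b'] into committed; committed now {a=7, b=20, d=6, e=4}
Op 6: BEGIN: in_txn=True, pending={}
After op 6: visible(b) = 20 (pending={}, committed={a=7, b=20, d=6, e=4})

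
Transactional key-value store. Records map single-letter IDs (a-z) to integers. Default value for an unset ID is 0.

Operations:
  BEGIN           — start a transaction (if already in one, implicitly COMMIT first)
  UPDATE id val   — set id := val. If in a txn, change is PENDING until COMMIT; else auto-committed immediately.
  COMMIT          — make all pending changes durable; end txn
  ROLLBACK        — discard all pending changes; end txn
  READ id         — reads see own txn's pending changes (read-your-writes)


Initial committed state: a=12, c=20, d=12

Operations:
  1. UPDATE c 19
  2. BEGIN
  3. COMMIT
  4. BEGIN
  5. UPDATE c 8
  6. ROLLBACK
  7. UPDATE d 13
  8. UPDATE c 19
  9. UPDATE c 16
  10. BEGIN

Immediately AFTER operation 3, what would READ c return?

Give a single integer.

Answer: 19

Derivation:
Initial committed: {a=12, c=20, d=12}
Op 1: UPDATE c=19 (auto-commit; committed c=19)
Op 2: BEGIN: in_txn=True, pending={}
Op 3: COMMIT: merged [] into committed; committed now {a=12, c=19, d=12}
After op 3: visible(c) = 19 (pending={}, committed={a=12, c=19, d=12})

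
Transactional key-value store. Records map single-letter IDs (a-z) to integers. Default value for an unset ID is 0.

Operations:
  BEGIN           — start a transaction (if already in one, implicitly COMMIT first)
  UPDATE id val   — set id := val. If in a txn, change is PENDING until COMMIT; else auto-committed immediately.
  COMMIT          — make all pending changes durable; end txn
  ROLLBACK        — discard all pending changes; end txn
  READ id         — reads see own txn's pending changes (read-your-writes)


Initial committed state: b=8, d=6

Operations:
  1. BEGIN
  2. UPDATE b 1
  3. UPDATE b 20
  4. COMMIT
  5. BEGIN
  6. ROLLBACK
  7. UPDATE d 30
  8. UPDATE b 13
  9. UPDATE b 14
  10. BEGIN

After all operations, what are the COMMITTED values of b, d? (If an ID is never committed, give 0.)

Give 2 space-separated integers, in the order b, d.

Answer: 14 30

Derivation:
Initial committed: {b=8, d=6}
Op 1: BEGIN: in_txn=True, pending={}
Op 2: UPDATE b=1 (pending; pending now {b=1})
Op 3: UPDATE b=20 (pending; pending now {b=20})
Op 4: COMMIT: merged ['b'] into committed; committed now {b=20, d=6}
Op 5: BEGIN: in_txn=True, pending={}
Op 6: ROLLBACK: discarded pending []; in_txn=False
Op 7: UPDATE d=30 (auto-commit; committed d=30)
Op 8: UPDATE b=13 (auto-commit; committed b=13)
Op 9: UPDATE b=14 (auto-commit; committed b=14)
Op 10: BEGIN: in_txn=True, pending={}
Final committed: {b=14, d=30}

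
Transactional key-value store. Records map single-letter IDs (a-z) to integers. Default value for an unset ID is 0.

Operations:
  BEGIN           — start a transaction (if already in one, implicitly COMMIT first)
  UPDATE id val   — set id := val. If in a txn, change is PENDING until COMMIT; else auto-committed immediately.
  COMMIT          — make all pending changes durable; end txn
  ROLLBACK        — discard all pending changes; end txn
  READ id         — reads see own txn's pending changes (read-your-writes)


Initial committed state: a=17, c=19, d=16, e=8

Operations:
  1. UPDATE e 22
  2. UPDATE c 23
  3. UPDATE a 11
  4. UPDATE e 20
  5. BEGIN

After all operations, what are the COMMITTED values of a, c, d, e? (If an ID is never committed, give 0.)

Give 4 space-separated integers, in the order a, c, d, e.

Initial committed: {a=17, c=19, d=16, e=8}
Op 1: UPDATE e=22 (auto-commit; committed e=22)
Op 2: UPDATE c=23 (auto-commit; committed c=23)
Op 3: UPDATE a=11 (auto-commit; committed a=11)
Op 4: UPDATE e=20 (auto-commit; committed e=20)
Op 5: BEGIN: in_txn=True, pending={}
Final committed: {a=11, c=23, d=16, e=20}

Answer: 11 23 16 20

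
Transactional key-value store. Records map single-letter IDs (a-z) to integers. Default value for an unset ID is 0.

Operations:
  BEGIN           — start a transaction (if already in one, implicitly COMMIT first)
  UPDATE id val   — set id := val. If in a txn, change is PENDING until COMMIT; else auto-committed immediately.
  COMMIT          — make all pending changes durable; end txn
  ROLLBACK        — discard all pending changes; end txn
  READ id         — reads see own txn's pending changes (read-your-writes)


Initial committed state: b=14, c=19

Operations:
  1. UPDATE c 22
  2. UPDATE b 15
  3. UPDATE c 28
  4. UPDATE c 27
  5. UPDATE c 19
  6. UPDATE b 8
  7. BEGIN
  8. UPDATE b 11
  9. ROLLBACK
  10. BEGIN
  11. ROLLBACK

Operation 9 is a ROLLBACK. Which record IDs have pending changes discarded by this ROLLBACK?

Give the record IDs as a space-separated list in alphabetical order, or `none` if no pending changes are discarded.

Answer: b

Derivation:
Initial committed: {b=14, c=19}
Op 1: UPDATE c=22 (auto-commit; committed c=22)
Op 2: UPDATE b=15 (auto-commit; committed b=15)
Op 3: UPDATE c=28 (auto-commit; committed c=28)
Op 4: UPDATE c=27 (auto-commit; committed c=27)
Op 5: UPDATE c=19 (auto-commit; committed c=19)
Op 6: UPDATE b=8 (auto-commit; committed b=8)
Op 7: BEGIN: in_txn=True, pending={}
Op 8: UPDATE b=11 (pending; pending now {b=11})
Op 9: ROLLBACK: discarded pending ['b']; in_txn=False
Op 10: BEGIN: in_txn=True, pending={}
Op 11: ROLLBACK: discarded pending []; in_txn=False
ROLLBACK at op 9 discards: ['b']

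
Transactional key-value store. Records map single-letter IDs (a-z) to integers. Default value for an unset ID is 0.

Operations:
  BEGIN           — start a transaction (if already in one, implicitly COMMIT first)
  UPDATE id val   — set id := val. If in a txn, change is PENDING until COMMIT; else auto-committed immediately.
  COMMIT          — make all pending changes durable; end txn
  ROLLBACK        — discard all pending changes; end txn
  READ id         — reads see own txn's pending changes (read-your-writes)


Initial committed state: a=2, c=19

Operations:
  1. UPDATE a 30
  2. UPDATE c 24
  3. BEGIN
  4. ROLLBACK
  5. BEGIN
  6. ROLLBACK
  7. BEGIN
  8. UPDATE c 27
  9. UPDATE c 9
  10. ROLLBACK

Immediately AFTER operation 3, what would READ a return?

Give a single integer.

Answer: 30

Derivation:
Initial committed: {a=2, c=19}
Op 1: UPDATE a=30 (auto-commit; committed a=30)
Op 2: UPDATE c=24 (auto-commit; committed c=24)
Op 3: BEGIN: in_txn=True, pending={}
After op 3: visible(a) = 30 (pending={}, committed={a=30, c=24})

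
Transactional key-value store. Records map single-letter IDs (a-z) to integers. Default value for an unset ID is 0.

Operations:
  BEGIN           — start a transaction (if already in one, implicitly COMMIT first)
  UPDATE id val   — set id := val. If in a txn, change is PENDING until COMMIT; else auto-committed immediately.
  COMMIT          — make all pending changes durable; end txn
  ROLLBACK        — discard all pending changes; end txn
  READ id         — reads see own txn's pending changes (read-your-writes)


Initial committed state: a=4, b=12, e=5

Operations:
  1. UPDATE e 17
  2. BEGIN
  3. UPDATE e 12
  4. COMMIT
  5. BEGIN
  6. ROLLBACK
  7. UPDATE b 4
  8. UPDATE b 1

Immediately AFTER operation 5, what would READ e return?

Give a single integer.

Answer: 12

Derivation:
Initial committed: {a=4, b=12, e=5}
Op 1: UPDATE e=17 (auto-commit; committed e=17)
Op 2: BEGIN: in_txn=True, pending={}
Op 3: UPDATE e=12 (pending; pending now {e=12})
Op 4: COMMIT: merged ['e'] into committed; committed now {a=4, b=12, e=12}
Op 5: BEGIN: in_txn=True, pending={}
After op 5: visible(e) = 12 (pending={}, committed={a=4, b=12, e=12})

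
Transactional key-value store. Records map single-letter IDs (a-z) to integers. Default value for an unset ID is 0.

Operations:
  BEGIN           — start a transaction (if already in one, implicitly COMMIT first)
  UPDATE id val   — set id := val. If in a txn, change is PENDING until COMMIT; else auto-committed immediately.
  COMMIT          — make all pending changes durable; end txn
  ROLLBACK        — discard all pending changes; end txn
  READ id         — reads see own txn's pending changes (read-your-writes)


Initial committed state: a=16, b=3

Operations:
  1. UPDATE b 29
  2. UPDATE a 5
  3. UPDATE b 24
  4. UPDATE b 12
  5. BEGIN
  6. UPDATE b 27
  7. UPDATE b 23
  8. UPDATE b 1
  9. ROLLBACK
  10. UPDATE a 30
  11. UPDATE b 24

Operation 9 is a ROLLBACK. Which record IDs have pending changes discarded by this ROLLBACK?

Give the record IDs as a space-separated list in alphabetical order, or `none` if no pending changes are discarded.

Initial committed: {a=16, b=3}
Op 1: UPDATE b=29 (auto-commit; committed b=29)
Op 2: UPDATE a=5 (auto-commit; committed a=5)
Op 3: UPDATE b=24 (auto-commit; committed b=24)
Op 4: UPDATE b=12 (auto-commit; committed b=12)
Op 5: BEGIN: in_txn=True, pending={}
Op 6: UPDATE b=27 (pending; pending now {b=27})
Op 7: UPDATE b=23 (pending; pending now {b=23})
Op 8: UPDATE b=1 (pending; pending now {b=1})
Op 9: ROLLBACK: discarded pending ['b']; in_txn=False
Op 10: UPDATE a=30 (auto-commit; committed a=30)
Op 11: UPDATE b=24 (auto-commit; committed b=24)
ROLLBACK at op 9 discards: ['b']

Answer: b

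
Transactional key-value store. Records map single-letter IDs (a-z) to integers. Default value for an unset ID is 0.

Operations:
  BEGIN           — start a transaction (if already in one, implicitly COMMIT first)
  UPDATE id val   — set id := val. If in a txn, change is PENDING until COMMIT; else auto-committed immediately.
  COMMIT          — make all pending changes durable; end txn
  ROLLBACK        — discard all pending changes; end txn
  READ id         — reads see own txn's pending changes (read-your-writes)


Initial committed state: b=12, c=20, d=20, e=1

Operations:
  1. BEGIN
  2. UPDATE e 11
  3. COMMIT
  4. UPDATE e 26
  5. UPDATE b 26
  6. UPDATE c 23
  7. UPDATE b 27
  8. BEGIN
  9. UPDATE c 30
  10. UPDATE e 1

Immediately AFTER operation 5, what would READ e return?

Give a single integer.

Initial committed: {b=12, c=20, d=20, e=1}
Op 1: BEGIN: in_txn=True, pending={}
Op 2: UPDATE e=11 (pending; pending now {e=11})
Op 3: COMMIT: merged ['e'] into committed; committed now {b=12, c=20, d=20, e=11}
Op 4: UPDATE e=26 (auto-commit; committed e=26)
Op 5: UPDATE b=26 (auto-commit; committed b=26)
After op 5: visible(e) = 26 (pending={}, committed={b=26, c=20, d=20, e=26})

Answer: 26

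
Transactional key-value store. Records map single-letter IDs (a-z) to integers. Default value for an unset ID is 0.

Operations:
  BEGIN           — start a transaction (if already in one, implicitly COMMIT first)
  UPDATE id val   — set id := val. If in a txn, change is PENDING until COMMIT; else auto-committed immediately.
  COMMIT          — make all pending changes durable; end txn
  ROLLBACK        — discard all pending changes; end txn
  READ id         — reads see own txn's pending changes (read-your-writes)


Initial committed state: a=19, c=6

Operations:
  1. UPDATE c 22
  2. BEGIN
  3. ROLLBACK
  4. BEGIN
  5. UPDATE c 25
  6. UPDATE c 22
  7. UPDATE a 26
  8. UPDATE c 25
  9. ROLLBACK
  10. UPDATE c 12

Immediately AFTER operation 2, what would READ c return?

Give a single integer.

Initial committed: {a=19, c=6}
Op 1: UPDATE c=22 (auto-commit; committed c=22)
Op 2: BEGIN: in_txn=True, pending={}
After op 2: visible(c) = 22 (pending={}, committed={a=19, c=22})

Answer: 22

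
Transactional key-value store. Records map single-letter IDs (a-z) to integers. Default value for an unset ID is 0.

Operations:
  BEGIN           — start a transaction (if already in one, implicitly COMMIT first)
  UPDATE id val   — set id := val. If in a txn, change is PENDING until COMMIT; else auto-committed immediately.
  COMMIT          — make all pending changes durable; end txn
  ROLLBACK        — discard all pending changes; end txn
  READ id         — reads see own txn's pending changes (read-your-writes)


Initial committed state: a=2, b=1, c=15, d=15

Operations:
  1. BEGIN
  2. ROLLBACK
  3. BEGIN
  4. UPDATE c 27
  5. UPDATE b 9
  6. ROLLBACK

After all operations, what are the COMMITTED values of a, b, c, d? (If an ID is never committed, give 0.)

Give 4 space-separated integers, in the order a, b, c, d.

Initial committed: {a=2, b=1, c=15, d=15}
Op 1: BEGIN: in_txn=True, pending={}
Op 2: ROLLBACK: discarded pending []; in_txn=False
Op 3: BEGIN: in_txn=True, pending={}
Op 4: UPDATE c=27 (pending; pending now {c=27})
Op 5: UPDATE b=9 (pending; pending now {b=9, c=27})
Op 6: ROLLBACK: discarded pending ['b', 'c']; in_txn=False
Final committed: {a=2, b=1, c=15, d=15}

Answer: 2 1 15 15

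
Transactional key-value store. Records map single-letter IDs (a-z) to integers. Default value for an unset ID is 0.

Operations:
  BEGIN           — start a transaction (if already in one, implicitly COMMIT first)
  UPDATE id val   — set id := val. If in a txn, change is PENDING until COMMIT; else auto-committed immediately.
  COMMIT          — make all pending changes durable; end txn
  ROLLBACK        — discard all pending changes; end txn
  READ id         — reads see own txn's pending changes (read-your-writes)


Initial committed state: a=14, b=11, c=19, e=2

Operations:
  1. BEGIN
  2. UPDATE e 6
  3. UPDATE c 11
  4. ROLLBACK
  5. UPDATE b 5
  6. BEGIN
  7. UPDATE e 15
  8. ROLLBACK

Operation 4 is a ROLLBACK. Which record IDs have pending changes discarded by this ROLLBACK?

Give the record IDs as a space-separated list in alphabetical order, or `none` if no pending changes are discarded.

Initial committed: {a=14, b=11, c=19, e=2}
Op 1: BEGIN: in_txn=True, pending={}
Op 2: UPDATE e=6 (pending; pending now {e=6})
Op 3: UPDATE c=11 (pending; pending now {c=11, e=6})
Op 4: ROLLBACK: discarded pending ['c', 'e']; in_txn=False
Op 5: UPDATE b=5 (auto-commit; committed b=5)
Op 6: BEGIN: in_txn=True, pending={}
Op 7: UPDATE e=15 (pending; pending now {e=15})
Op 8: ROLLBACK: discarded pending ['e']; in_txn=False
ROLLBACK at op 4 discards: ['c', 'e']

Answer: c e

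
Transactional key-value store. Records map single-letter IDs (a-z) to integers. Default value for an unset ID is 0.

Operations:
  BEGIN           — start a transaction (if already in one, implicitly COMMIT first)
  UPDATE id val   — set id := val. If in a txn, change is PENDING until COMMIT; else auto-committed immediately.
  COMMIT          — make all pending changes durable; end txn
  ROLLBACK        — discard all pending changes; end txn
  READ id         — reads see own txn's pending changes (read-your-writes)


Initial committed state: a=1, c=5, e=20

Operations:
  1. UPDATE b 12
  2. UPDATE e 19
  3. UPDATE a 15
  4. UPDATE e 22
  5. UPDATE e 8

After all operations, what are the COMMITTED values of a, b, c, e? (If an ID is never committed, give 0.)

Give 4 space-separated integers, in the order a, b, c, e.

Answer: 15 12 5 8

Derivation:
Initial committed: {a=1, c=5, e=20}
Op 1: UPDATE b=12 (auto-commit; committed b=12)
Op 2: UPDATE e=19 (auto-commit; committed e=19)
Op 3: UPDATE a=15 (auto-commit; committed a=15)
Op 4: UPDATE e=22 (auto-commit; committed e=22)
Op 5: UPDATE e=8 (auto-commit; committed e=8)
Final committed: {a=15, b=12, c=5, e=8}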